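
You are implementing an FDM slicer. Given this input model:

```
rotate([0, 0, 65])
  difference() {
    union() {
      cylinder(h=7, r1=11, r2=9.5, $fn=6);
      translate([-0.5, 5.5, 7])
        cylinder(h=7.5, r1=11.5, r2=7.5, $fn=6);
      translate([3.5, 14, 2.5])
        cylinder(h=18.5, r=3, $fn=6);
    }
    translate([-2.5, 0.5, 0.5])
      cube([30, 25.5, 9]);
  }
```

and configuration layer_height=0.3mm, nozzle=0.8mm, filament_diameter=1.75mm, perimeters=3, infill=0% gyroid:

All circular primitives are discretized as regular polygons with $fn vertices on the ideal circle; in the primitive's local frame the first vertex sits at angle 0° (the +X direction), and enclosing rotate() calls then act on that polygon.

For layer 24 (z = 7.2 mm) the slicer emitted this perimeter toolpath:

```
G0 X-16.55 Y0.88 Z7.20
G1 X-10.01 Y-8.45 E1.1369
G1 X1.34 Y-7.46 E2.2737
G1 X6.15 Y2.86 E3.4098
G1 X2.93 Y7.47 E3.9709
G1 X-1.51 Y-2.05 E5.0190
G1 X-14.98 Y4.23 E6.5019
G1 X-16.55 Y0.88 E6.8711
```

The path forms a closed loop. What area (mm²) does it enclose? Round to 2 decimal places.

Apply the shoelace formula to the sequence of (X, Y) vertices; enclosed area = 173.46 mm².

173.46 mm²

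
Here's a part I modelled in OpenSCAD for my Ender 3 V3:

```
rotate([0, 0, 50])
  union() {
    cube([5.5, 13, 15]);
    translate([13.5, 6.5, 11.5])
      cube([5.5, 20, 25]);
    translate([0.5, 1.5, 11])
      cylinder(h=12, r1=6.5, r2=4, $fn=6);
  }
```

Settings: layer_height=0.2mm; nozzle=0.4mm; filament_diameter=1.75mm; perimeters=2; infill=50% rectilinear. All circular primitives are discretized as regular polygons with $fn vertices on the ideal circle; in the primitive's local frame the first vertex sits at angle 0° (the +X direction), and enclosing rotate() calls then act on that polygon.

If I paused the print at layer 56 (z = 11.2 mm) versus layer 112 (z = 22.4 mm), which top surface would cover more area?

layer 112 (z = 22.4 mm)

Layer 56 (z = 11.2): the cube is present — its section is the full 5.5×13 rectangle (area 71.50 mm²); the cube at (13.5, 6.5) is absent (z outside [11.5, 36.5]); the cone at (0.5, 1.5) (r1=6.5→r2=4) has section circumradius 6.458 here — a regular 6-gon (area = (6/2)·6.458²·sin(360°/6) = 108.37 mm²); Taking the union: the regions partially overlap — summed areas 179.87 mm² minus the doubly-counted overlap 36.30 mm² gives 143.57 mm² — area = 143.57 mm²; (whole slice rotated 50° about Z — lengths, areas and connectivity unchanged). So its area = 143.57 mm². Layer 112 (z = 22.4): the cube does not reach this height (z outside [0, 15]); the 5.5×20 cube at (13.5, 6.5) contributes its full rectangle (area 110.00 mm²); the cone at (0.5, 1.5) contributes a regular 6-gon of circumradius 4.125 (interpolated between r1=6.5 and r2=4 at t=0.950) (area = (6/2)·4.125²·sin(360°/6) = 44.21 mm²); Combining (union): the 2 present regions are separate (no shared area or edge), so areas and boundary lengths simply add and each stays a separate island — area = 154.21 mm²; (rotated 50° about Z; rotation is an isometry so areas/perimeters/island counts are preserved). So its area = 154.21 mm². Layer 112 is larger (154.21 vs 143.57 mm²).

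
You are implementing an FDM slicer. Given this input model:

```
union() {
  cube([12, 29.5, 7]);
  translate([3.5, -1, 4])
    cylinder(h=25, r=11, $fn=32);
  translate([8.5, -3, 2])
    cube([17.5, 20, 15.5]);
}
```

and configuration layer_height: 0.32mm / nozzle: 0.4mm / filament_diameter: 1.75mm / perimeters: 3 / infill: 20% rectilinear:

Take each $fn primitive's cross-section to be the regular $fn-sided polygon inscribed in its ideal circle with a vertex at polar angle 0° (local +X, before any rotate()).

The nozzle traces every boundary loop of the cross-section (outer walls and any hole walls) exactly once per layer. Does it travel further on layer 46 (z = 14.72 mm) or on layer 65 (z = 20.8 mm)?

layer 46 (z = 14.72 mm)

Layer 46 (z = 14.72): the cube is absent (z outside [0, 7]); the cylinder at (3.5, -1): section is a regular 32-gon, circumradius r=11 (perimeter = 2·32·11.000·sin(180°/32) = 69.00 mm); the cube at (8.5, -3) is present — its section is the full 17.5×20 rectangle (perimeter 75.00 mm); Merging all regions: the regions partially overlap (shared area 53.36 mm²), so the edge portions inside another operand are dropped and the merged outline is re-measured after clipping — boundary = 112.41 mm. So its perimeter = 112.41 mm. Layer 65 (z = 20.8): the cube is not intersected at this z (z outside [0, 7]); the r=11 cylinder at (3.5, -1) gives a regular 32-gon of circumradius 11 (constant along its height) (perimeter = 2·32·11.000·sin(180°/32) = 69.00 mm); the cube at (8.5, -3) does not reach this height (z outside [2, 17.5]); Taking the union: only the r=11 cylinder at (3.5, -1) is present, so the union is just that shape — boundary = 69.00 mm. So its perimeter = 69.00 mm. Layer 46 is larger (112.41 vs 69.00 mm).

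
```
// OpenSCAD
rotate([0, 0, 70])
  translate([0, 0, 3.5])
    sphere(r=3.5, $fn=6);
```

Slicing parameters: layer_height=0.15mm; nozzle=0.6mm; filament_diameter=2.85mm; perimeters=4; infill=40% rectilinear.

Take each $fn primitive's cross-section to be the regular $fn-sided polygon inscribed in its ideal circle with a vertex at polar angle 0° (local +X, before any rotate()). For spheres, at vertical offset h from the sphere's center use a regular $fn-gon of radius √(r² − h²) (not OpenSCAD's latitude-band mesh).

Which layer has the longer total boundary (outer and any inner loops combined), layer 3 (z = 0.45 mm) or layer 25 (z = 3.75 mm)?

layer 25 (z = 3.75 mm)

Layer 3 (z = 0.45): the r=3.5 sphere slices to a regular 6-gon of circumradius 1.717 (√(r²−h²) with h=3.05 from center) (perimeter = 2·6·1.717·sin(180°/6) = 10.30 mm); (whole slice rotated 70° about Z — lengths, areas and connectivity unchanged). So its perimeter = 10.30 mm. Layer 25 (z = 3.75): the sphere: section is a regular 6-gon, circumradius = √(r²−h²) = √(3.5²−0.25²) = 3.491 (perimeter = 2·6·3.491·sin(180°/6) = 20.95 mm); (rotated 70° about Z; rotation is an isometry so areas/perimeters/island counts are preserved). So its perimeter = 20.95 mm. Layer 25 is larger (20.95 vs 10.30 mm).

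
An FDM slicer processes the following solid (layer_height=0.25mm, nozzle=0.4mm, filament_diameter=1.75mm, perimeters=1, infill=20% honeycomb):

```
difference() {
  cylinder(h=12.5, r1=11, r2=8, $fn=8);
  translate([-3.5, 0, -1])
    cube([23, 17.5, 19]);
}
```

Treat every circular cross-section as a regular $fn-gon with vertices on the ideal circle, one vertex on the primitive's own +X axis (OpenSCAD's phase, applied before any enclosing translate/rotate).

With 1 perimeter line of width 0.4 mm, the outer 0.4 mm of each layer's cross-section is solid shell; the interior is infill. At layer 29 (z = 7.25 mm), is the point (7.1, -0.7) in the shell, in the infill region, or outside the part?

At z = 7.25 mm: the cone (r1=11→r2=8) has section circumradius 9.260 here — a regular 8-gon; the 23×17.5 cube at (-3.5, 0) contributes its full rectangle; Subtracting the remaining from the first: starting from the cone, the 23×17.5 cube at (-3.5, 0) partially overlaps it — only the 90.51 mm² overlap (of its 402.50 mm²) is removed, clipping the outline — 1 connected region. Overall, the cross-section is a single solid region. The nearest boundary edge runs (-3.50, 0.00)→(9.26, 0.00); distance from the point to it = 0.70 mm. The point is inside the cross-section and 0.70 mm from the nearest boundary — more than the 0.4 mm shell width (1 × 0.4), so it's in the infill interior.

infill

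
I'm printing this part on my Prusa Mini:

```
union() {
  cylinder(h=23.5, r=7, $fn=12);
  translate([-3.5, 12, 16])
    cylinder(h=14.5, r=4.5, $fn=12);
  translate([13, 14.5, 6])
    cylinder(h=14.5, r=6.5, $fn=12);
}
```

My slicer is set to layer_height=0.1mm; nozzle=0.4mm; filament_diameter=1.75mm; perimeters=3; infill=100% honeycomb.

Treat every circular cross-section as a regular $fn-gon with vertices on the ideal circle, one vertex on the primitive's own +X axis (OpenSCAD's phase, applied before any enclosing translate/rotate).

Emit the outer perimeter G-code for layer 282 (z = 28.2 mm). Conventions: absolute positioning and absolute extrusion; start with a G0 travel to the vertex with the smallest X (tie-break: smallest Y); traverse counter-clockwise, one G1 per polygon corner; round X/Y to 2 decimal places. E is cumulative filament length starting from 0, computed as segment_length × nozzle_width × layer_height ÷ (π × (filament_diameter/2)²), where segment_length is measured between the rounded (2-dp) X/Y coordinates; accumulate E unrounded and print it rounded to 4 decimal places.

At z = 28.2 mm: the cylinder is absent (z outside [0, 23.5]); the r=4.5 cylinder at (-3.5, 12) gives a regular 12-gon of circumradius 4.5 (constant along its height); the cylinder at (13, 14.5) does not reach this height (z outside [6, 20.5]); Taking the union: only the r=4.5 cylinder at (-3.5, 12) is present, so the union is just that shape — 1 connected region. The outline is a single polygon with 12 vertices. Extrusion per mm of travel: 0.4 × 0.1 / (π × 0.875²) = 0.016630. Accumulating E over each segment gives final E = 0.4650.

G0 X-8.00 Y12.00 Z28.20
G1 X-7.40 Y9.75 E0.0387
G1 X-5.75 Y8.10 E0.0775
G1 X-3.50 Y7.50 E0.1163
G1 X-1.25 Y8.10 E0.1550
G1 X0.40 Y9.75 E0.1938
G1 X1.00 Y12.00 E0.2325
G1 X0.40 Y14.25 E0.2712
G1 X-1.25 Y15.90 E0.3100
G1 X-3.50 Y16.50 E0.3488
G1 X-5.75 Y15.90 E0.3875
G1 X-7.40 Y14.25 E0.4263
G1 X-8.00 Y12.00 E0.4650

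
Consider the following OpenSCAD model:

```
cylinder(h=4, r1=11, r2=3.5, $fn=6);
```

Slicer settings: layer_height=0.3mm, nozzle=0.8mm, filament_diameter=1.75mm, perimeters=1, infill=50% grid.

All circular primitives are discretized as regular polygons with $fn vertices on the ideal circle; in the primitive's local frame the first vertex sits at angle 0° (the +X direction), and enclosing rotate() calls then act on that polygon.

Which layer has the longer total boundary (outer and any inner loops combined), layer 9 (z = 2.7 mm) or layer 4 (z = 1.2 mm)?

layer 4 (z = 1.2 mm)

Layer 9 (z = 2.7): the cone (r1=11→r2=3.5) has section circumradius 5.938 here — a regular 6-gon (perimeter = 2·6·5.938·sin(180°/6) = 35.62 mm). So its perimeter = 35.62 mm. Layer 4 (z = 1.2): the cone contributes a regular 6-gon of circumradius 8.750 (interpolated between r1=11 and r2=3.5 at t=0.300) (perimeter = 2·6·8.750·sin(180°/6) = 52.50 mm). So its perimeter = 52.50 mm. Layer 4 is larger (52.50 vs 35.62 mm).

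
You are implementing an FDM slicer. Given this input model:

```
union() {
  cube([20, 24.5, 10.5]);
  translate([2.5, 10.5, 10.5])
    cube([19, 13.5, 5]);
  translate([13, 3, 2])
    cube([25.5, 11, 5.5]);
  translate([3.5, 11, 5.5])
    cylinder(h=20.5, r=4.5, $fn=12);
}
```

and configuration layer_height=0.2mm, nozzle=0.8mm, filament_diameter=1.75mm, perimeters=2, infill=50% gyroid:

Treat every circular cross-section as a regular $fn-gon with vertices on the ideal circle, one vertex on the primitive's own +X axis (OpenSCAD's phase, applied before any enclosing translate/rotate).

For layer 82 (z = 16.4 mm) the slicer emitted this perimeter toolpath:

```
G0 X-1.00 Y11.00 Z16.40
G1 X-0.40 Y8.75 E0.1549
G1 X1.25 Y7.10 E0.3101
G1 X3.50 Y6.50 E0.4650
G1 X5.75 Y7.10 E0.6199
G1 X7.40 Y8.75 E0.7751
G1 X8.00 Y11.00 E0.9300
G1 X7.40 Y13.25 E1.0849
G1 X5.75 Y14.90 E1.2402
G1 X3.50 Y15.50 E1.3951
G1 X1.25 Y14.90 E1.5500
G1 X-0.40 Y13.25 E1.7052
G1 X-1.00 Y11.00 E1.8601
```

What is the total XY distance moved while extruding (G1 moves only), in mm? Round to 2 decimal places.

27.96 mm

Sum the Euclidean lengths of each G1 segment: total = 27.96 mm.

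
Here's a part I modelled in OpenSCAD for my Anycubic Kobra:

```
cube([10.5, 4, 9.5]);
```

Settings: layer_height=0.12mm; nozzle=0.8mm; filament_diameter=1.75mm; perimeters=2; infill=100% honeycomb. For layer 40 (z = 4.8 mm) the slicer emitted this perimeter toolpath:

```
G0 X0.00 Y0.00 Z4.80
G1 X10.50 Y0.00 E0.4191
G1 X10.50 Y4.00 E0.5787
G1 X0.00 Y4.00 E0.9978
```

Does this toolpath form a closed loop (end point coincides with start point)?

no

Start point (G0): (0.00, 0.00). End point (last G1): the path does not return to the start — open.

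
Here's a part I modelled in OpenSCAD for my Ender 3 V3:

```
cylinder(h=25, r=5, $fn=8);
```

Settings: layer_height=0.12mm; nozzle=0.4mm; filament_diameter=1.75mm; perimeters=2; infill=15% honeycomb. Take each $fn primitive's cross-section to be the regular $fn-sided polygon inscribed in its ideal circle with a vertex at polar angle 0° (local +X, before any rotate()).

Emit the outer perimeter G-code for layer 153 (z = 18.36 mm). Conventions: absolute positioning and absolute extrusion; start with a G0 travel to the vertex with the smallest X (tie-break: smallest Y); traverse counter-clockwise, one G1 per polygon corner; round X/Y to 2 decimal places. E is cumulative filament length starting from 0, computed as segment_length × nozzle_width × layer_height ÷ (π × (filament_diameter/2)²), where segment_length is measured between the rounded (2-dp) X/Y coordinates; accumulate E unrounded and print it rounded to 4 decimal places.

G0 X-5.00 Y0.00 Z18.36
G1 X-3.54 Y-3.54 E0.0764
G1 X0.00 Y-5.00 E0.1528
G1 X3.54 Y-3.54 E0.2293
G1 X5.00 Y0.00 E0.3057
G1 X3.54 Y3.54 E0.3821
G1 X0.00 Y5.00 E0.4585
G1 X-3.54 Y3.54 E0.5349
G1 X-5.00 Y0.00 E0.6113

At z = 18.36 mm: the cylinder: section is a regular 8-gon, circumradius r=5. The outline is a single polygon with 8 vertices. Extrusion per mm of travel: 0.4 × 0.12 / (π × 0.875²) = 0.019956. Accumulating E over each segment gives final E = 0.6113.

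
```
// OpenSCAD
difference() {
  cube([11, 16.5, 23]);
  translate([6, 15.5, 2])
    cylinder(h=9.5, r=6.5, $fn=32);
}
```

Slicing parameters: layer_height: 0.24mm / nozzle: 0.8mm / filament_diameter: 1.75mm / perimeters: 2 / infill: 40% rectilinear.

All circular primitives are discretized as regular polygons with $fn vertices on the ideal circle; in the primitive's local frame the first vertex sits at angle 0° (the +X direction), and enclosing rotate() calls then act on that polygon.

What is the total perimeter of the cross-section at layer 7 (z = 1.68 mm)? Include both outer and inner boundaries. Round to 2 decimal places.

55.00 mm

At z = 1.68 mm: the cube is present — its section is the full 11×16.5 rectangle (perimeter 55.00 mm); the cylinder at (6, 15.5) is absent (z outside [2, 11.5]); Taking the first minus the rest: none of the subtracted shapes is present at this height, so the 11×16.5 cube is unchanged — boundary = 55.00 mm. Overall, the cross-section is a single solid region. Total boundary length (outer) = 55.00 mm.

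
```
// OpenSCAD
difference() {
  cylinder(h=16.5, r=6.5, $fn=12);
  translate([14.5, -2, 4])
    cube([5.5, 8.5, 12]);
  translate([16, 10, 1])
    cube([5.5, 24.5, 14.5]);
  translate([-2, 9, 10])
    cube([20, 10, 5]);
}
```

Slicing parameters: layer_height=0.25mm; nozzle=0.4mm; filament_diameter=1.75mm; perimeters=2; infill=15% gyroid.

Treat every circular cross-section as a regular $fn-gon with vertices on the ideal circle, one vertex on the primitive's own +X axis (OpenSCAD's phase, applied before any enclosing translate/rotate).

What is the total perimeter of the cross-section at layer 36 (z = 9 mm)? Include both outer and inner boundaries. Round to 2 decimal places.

At z = 9 mm: the r=6.5 cylinder gives a regular 12-gon of circumradius 6.5 (constant along its height) (perimeter = 2·12·6.500·sin(180°/12) = 40.38 mm); the cube at (14.5, -2) (footprint 5.5×8.5) is included at this height (perimeter 28.00 mm); the cube at (16, 10) is present — its section is the full 5.5×24.5 rectangle (perimeter 60.00 mm); the cube at (-2, 9) is not intersected at this z (z outside [10, 15]); Subtracting the remaining from the first: starting from the r=6.5 cylinder, the 5.5×8.5 cube at (14.5, -2) misses the remaining region (no effect); the 5.5×24.5 cube at (16, 10) misses the remaining region (no effect) — boundary = 40.38 mm. Overall, the cross-section is a single solid region. Total boundary length (outer) = 40.38 mm.

40.38 mm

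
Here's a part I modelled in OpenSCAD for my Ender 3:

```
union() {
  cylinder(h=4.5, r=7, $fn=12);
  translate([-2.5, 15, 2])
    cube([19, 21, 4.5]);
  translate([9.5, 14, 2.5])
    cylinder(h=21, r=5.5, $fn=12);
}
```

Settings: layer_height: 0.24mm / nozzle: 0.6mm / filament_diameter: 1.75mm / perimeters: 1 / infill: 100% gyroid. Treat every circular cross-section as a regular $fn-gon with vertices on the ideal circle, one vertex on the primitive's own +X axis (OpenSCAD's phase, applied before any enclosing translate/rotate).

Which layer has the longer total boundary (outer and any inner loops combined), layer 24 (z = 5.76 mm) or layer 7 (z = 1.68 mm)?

layer 24 (z = 5.76 mm)

Layer 24 (z = 5.76): the cylinder does not reach this height (z outside [0, 4.5]); the 19×21 cube at (-2.5, 15) contributes its full rectangle (perimeter 80.00 mm); the r=5.5 cylinder at (9.5, 14) contributes a regular 12-gon of circumradius 5.5 (perimeter = 2·12·5.500·sin(180°/12) = 34.16 mm); Merging all regions: the regions partially overlap (shared area 34.64 mm²), so the edge portions inside another operand are dropped and the merged outline is re-measured after clipping — boundary = 88.69 mm. So its perimeter = 88.69 mm. Layer 7 (z = 1.68): the cylinder: section is a regular 12-gon, circumradius r=7 (perimeter = 2·12·7.000·sin(180°/12) = 43.48 mm); the cube at (-2.5, 15) is not intersected at this z (z outside [2, 6.5]); the cylinder at (9.5, 14) is absent (z outside [2.5, 23.5]); Combining (union): only the r=7 cylinder is present, so the union is just that shape — boundary = 43.48 mm. So its perimeter = 43.48 mm. Layer 24 is larger (88.69 vs 43.48 mm).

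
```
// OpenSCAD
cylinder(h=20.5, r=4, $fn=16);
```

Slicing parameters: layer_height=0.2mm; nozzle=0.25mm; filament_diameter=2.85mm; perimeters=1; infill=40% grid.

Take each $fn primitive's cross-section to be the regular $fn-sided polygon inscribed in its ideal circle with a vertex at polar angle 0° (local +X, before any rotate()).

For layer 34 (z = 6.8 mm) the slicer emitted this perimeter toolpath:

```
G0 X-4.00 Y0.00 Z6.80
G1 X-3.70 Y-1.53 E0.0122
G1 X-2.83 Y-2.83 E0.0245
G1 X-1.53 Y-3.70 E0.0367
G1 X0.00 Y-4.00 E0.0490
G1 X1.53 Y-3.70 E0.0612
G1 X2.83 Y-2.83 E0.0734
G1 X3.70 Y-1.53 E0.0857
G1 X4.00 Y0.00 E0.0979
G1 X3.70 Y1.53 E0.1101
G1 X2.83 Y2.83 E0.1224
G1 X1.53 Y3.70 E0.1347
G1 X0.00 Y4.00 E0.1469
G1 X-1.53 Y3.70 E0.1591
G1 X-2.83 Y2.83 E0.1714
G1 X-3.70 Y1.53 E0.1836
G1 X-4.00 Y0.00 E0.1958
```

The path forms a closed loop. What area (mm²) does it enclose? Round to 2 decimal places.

Apply the shoelace formula to the sequence of (X, Y) vertices; enclosed area = 49.04 mm².

49.04 mm²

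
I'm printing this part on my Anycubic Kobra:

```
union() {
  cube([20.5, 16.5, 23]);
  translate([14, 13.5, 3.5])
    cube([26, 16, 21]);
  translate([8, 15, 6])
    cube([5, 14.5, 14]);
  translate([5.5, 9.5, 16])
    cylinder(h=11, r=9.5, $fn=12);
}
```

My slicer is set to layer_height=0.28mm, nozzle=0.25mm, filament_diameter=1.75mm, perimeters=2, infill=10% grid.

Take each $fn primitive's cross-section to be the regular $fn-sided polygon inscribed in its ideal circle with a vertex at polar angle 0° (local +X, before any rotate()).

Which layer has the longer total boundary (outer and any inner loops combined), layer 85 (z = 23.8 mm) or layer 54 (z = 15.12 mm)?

Layer 85 (z = 23.8): the cube is not intersected at this z (z outside [0, 23]); the cube at (14, 13.5) is present — its section is the full 26×16 rectangle (perimeter 84.00 mm); the cube at (8, 15) is not intersected at this z (z outside [6, 20]); the cylinder at (5.5, 9.5): section is a regular 12-gon, circumradius r=9.5 (perimeter = 2·12·9.500·sin(180°/12) = 59.01 mm); Merging all regions: the 2 present regions are separate (no shared area or edge), so areas and boundary lengths simply add and each stays a separate island — boundary = 143.01 mm. So its perimeter = 143.01 mm. Layer 54 (z = 15.12): the cube is present — its section is the full 20.5×16.5 rectangle (perimeter 74.00 mm); the 26×16 cube at (14, 13.5) contributes its full rectangle (perimeter 84.00 mm); the 5×14.5 cube at (8, 15) contributes its full rectangle (perimeter 39.00 mm); the cylinder at (5.5, 9.5) is not intersected at this z (z outside [16, 27]); Combining (union): the regions partially overlap (shared area 27.00 mm²), so the edge portions inside another operand are dropped and the merged outline is re-measured after clipping — boundary = 165.00 mm. So its perimeter = 165.00 mm. Layer 54 is larger (165.00 vs 143.01 mm).

layer 54 (z = 15.12 mm)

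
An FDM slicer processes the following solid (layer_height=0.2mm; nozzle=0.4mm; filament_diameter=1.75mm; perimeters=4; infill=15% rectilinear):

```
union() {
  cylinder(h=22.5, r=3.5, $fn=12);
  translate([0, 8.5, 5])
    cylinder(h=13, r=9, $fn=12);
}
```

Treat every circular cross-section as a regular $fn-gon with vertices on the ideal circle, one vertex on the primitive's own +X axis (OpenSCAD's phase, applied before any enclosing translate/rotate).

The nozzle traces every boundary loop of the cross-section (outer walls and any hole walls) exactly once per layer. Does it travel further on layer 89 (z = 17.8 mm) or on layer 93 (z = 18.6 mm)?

Layer 89 (z = 17.8): the cylinder: section is a regular 12-gon, circumradius r=3.5 (perimeter = 2·12·3.500·sin(180°/12) = 21.74 mm); the r=9 cylinder at (0, 8.5) gives a regular 12-gon of circumradius 9 (constant along its height) (perimeter = 2·12·9.000·sin(180°/12) = 55.90 mm); Combining (union): the regions partially overlap (shared area 18.64 mm²), so the edge portions inside another operand are dropped and the merged outline is re-measured after clipping — boundary = 60.60 mm. So its perimeter = 60.60 mm. Layer 93 (z = 18.6): the cylinder: section is a regular 12-gon, circumradius r=3.5 (perimeter = 2·12·3.500·sin(180°/12) = 21.74 mm); the cylinder at (0, 8.5) is absent (z outside [5, 18]); Combining (union): only the r=3.5 cylinder is present, so the union is just that shape — boundary = 21.74 mm. So its perimeter = 21.74 mm. Layer 89 is larger (60.60 vs 21.74 mm).

layer 89 (z = 17.8 mm)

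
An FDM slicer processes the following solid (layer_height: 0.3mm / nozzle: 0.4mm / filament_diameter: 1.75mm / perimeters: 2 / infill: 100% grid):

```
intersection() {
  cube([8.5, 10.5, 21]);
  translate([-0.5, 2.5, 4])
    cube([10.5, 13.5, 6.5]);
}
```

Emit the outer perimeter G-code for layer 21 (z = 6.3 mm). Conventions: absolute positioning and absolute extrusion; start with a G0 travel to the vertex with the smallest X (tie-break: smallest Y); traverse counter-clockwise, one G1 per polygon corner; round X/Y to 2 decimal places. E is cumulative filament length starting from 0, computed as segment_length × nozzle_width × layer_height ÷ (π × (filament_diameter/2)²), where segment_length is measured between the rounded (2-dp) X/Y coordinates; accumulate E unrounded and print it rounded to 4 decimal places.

G0 X0.00 Y2.50 Z6.30
G1 X8.50 Y2.50 E0.4241
G1 X8.50 Y10.50 E0.8232
G1 X0.00 Y10.50 E1.2473
G1 X0.00 Y2.50 E1.6464

At z = 6.3 mm: the cube (footprint 8.5×10.5) is included at this height; the cube at (-0.5, 2.5) is present — its section is the full 10.5×13.5 rectangle; After intersecting: the 10.5×13.5 cube at (-0.5, 2.5) partially overlaps the 8.5×10.5 cube; clipping to the common part keeps 68.00 mm² — 1 connected region. The outline is a single polygon with 4 vertices. Extrusion per mm of travel: 0.4 × 0.3 / (π × 0.875²) = 0.049890. Accumulating E over each segment gives final E = 1.6464.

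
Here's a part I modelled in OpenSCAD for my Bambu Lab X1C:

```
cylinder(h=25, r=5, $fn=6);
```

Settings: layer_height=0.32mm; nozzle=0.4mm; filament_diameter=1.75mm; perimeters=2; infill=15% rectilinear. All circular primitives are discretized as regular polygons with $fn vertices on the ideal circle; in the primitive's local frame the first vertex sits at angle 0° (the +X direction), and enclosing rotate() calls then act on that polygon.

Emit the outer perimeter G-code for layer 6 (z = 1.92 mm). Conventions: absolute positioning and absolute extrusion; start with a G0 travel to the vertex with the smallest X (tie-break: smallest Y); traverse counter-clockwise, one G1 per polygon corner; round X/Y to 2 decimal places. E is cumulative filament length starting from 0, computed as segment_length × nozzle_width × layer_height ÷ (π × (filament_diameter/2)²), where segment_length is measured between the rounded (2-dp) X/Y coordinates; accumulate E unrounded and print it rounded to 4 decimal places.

G0 X-5.00 Y0.00 Z1.92
G1 X-2.50 Y-4.33 E0.2661
G1 X2.50 Y-4.33 E0.5322
G1 X5.00 Y0.00 E0.7982
G1 X2.50 Y4.33 E1.0643
G1 X-2.50 Y4.33 E1.3304
G1 X-5.00 Y0.00 E1.5965

At z = 1.92 mm: the r=5 cylinder gives a regular 6-gon of circumradius 5 (constant along its height). The outline is a single polygon with 6 vertices. Extrusion per mm of travel: 0.4 × 0.32 / (π × 0.875²) = 0.053216. Accumulating E over each segment gives final E = 1.5965.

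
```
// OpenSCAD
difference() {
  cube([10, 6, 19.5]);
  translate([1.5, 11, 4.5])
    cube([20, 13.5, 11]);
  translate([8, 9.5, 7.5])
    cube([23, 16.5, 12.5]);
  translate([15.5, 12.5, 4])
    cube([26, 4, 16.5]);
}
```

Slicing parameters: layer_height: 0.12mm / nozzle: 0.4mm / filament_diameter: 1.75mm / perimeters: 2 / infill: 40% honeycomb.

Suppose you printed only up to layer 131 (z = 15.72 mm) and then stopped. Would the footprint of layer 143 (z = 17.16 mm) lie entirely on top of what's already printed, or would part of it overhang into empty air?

entirely on top

Compare the two slices. At z = 15.72: the 10×6 cube contributes its full rectangle (area 60.00 mm²); the cube at (1.5, 11) is absent (z outside [4.5, 15.5]); the cube at (8, 9.5) is present — its section is the full 23×16.5 rectangle (area 379.50 mm²); the 26×4 cube at (15.5, 12.5) contributes its full rectangle (area 104.00 mm²); Taking the first minus the rest: starting from the 10×6 cube (60.00 mm²), the 23×16.5 cube at (8, 9.5) misses the remaining region (no effect); the 26×4 cube at (15.5, 12.5) misses the remaining region (no effect) — area = 60.00 mm². At z = 17.16: the cube (footprint 10×6) is included at this height (area 60.00 mm²); the cube at (1.5, 11) is absent (z outside [4.5, 15.5]); the cube at (8, 9.5) (footprint 23×16.5) is included at this height (area 379.50 mm²); the 26×4 cube at (15.5, 12.5) contributes its full rectangle (area 104.00 mm²); Taking the first minus the rest: starting from the 10×6 cube (60.00 mm²), the 23×16.5 cube at (8, 9.5) misses the remaining region (no effect); the 26×4 cube at (15.5, 12.5) misses the remaining region (no effect) — area = 60.00 mm². Checking containment: the cross-section at z = 17.16 is a subset of the cross-section at z = 15.72.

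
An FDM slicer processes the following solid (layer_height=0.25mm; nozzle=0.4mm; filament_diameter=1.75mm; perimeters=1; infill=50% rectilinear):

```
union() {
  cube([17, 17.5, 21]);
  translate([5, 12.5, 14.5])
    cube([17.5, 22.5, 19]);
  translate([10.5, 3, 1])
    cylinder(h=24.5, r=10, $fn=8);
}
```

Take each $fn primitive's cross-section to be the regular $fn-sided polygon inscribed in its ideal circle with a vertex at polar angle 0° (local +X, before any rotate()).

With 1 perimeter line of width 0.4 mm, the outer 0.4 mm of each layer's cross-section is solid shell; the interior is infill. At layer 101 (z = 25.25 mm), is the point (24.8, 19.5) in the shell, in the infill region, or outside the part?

At z = 25.25 mm: the cube is not intersected at this z (z outside [0, 21]); the cube at (5, 12.5) (footprint 17.5×22.5) is included at this height; the cylinder at (10.5, 3): section is a regular 8-gon, circumradius r=10; Merging all regions: the regions partially overlap (shared area 0.60 mm²), so overlapping operands fuse into one piece — 1 connected region. Overall, the cross-section is a single solid region. The nearest boundary edge runs (22.50, 35.00)→(22.50, 12.50); distance from the point to it = 2.30 mm. The point is not inside any of the regions above, so it lies outside the cross-section (2.30 mm from the nearest boundary).

outside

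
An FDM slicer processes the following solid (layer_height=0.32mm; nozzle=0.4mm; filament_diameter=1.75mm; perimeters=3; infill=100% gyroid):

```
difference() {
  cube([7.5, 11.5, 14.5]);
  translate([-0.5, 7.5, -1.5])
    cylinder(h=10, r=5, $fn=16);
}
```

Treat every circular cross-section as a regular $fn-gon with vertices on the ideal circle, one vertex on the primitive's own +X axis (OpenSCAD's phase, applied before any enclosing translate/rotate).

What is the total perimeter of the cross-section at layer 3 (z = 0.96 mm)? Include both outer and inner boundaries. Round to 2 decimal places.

38.79 mm

At z = 0.96 mm: the cube (footprint 7.5×11.5) is included at this height (perimeter 38.00 mm); the cylinder at (-0.5, 7.5): section is a regular 16-gon, circumradius r=5 (perimeter = 2·16·5.000·sin(180°/16) = 31.21 mm); Subtracting the remaining from the first: starting from the 7.5×11.5 cube, the r=5 cylinder at (-0.5, 7.5) partially overlaps it — only the 31.96 mm² overlap (of its 76.54 mm²) is removed, clipping the outline — boundary = 38.79 mm. Overall, the cross-section is a single solid region. Total boundary length (outer) = 38.79 mm.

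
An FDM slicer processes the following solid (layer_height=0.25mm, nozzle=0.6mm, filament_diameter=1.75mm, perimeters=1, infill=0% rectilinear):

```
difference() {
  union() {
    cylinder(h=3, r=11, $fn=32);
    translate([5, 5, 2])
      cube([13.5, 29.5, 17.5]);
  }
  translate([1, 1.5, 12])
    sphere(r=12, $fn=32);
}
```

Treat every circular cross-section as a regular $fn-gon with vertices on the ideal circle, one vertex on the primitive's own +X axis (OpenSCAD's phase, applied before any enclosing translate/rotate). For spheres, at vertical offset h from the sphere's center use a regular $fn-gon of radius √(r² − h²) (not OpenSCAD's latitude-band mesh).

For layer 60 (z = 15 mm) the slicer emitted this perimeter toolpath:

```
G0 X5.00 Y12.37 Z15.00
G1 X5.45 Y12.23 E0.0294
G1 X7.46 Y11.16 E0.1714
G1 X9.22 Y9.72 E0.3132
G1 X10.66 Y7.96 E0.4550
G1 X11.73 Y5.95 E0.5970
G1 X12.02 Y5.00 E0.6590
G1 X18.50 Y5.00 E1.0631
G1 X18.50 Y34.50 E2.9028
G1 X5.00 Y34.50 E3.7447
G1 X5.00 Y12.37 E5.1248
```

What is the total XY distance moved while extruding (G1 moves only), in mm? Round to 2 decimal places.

Sum the Euclidean lengths of each G1 segment: total = 82.18 mm.

82.18 mm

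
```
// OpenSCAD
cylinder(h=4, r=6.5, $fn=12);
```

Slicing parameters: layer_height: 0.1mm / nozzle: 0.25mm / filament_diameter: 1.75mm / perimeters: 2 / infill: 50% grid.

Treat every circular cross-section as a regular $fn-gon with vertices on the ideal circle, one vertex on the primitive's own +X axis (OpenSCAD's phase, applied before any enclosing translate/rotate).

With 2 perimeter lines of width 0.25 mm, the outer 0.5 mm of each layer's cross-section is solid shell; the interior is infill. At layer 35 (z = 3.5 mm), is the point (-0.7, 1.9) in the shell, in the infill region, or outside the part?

At z = 3.5 mm: the cylinder: section is a regular 12-gon, circumradius r=6.5. Overall, the cross-section is a single solid region. The nearest boundary edge runs (0.00, 6.50)→(-3.25, 5.63); distance from the point to it = 4.26 mm. The point is inside the cross-section and 4.26 mm from the nearest boundary — more than the 0.5 mm shell width (2 × 0.25), so it's in the infill interior.

infill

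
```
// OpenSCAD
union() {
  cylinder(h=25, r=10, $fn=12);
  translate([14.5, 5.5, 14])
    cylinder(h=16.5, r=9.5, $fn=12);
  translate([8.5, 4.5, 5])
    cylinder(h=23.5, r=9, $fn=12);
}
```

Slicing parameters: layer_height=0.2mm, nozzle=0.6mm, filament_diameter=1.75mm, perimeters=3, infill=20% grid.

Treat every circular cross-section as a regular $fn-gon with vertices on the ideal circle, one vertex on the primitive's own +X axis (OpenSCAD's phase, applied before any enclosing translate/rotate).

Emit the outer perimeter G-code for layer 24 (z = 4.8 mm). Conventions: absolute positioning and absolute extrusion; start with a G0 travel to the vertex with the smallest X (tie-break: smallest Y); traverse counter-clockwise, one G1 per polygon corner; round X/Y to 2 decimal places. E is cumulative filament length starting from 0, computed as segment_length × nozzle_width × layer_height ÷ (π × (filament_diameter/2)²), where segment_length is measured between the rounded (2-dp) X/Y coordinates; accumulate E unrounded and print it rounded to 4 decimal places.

G0 X-10.00 Y0.00 Z4.80
G1 X-8.66 Y-5.00 E0.2583
G1 X-5.00 Y-8.66 E0.5165
G1 X0.00 Y-10.00 E0.7747
G1 X5.00 Y-8.66 E1.0330
G1 X8.66 Y-5.00 E1.2912
G1 X10.00 Y0.00 E1.5495
G1 X8.66 Y5.00 E1.8077
G1 X5.00 Y8.66 E2.0660
G1 X0.00 Y10.00 E2.3242
G1 X-5.00 Y8.66 E2.5825
G1 X-8.66 Y5.00 E2.8407
G1 X-10.00 Y0.00 E3.0990

At z = 4.8 mm: the cylinder: section is a regular 12-gon, circumradius r=10; the cylinder at (14.5, 5.5) is not intersected at this z (z outside [14, 30.5]); the cylinder at (8.5, 4.5) does not reach this height (z outside [5, 28.5]); Merging all regions: only the r=10 cylinder is present, so the union is just that shape — 1 connected region. The outline is a single polygon with 12 vertices. Extrusion per mm of travel: 0.6 × 0.2 / (π × 0.875²) = 0.049890. Accumulating E over each segment gives final E = 3.0990.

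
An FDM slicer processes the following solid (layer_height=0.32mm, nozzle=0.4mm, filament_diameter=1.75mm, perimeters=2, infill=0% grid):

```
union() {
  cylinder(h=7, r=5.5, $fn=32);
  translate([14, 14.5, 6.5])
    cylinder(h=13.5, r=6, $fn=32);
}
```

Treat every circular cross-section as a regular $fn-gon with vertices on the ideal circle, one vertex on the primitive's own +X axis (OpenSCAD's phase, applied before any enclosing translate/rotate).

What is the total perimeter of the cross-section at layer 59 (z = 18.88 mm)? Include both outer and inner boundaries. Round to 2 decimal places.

37.64 mm

At z = 18.88 mm: the cylinder is absent (z outside [0, 7]); the r=6 cylinder at (14, 14.5) gives a regular 32-gon of circumradius 6 (constant along its height) (perimeter = 2·32·6.000·sin(180°/32) = 37.64 mm); Combining (union): only the r=6 cylinder at (14, 14.5) is present, so the union is just that shape — boundary = 37.64 mm. Overall, the cross-section is a single solid region. Total boundary length (outer) = 37.64 mm.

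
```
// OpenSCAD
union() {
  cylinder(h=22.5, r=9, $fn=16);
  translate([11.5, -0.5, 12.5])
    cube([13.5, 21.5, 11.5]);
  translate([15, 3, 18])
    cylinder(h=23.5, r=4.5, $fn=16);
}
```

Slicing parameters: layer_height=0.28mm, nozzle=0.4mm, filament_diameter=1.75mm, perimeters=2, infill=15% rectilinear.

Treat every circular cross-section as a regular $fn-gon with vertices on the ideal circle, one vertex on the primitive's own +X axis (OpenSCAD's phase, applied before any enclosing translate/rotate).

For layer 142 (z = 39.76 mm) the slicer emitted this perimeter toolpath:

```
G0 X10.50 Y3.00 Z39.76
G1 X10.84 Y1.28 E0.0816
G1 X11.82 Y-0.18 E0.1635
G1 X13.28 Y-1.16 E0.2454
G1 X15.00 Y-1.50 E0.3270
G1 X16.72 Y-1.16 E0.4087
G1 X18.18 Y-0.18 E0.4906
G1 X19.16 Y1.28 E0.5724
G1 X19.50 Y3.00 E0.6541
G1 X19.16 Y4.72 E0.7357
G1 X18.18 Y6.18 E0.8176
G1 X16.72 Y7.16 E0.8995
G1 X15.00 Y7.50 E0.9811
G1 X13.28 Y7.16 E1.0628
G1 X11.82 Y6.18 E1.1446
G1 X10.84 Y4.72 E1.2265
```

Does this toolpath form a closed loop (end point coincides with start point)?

no

Start point (G0): (10.50, 3.00). End point (last G1): the path does not return to the start — open.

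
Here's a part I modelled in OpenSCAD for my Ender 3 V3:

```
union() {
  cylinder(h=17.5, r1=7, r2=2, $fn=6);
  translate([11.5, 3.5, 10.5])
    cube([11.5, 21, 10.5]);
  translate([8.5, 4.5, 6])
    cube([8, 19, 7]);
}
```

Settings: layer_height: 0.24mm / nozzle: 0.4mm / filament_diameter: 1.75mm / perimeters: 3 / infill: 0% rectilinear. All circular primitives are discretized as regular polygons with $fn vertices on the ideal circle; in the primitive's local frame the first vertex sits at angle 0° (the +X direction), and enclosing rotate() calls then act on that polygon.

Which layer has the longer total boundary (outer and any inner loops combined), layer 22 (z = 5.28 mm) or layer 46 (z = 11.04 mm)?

Layer 22 (z = 5.28): the cone contributes a regular 6-gon of circumradius 5.491 (interpolated between r1=7 and r2=2 at t=0.302) (perimeter = 2·6·5.491·sin(180°/6) = 32.95 mm); the cube at (11.5, 3.5) is not intersected at this z (z outside [10.5, 21]); the cube at (8.5, 4.5) is not intersected at this z (z outside [6, 13]); Combining (union): only the cone is present, so the union is just that shape — boundary = 32.95 mm. So its perimeter = 32.95 mm. Layer 46 (z = 11.04): the cone: at t=0.631 of its height the radius interpolates to r₁+(r₂−r₁)t = 3.846, giving a regular 6-gon of that circumradius (perimeter = 2·6·3.846·sin(180°/6) = 23.07 mm); the cube at (11.5, 3.5) is present — its section is the full 11.5×21 rectangle (perimeter 65.00 mm); the cube at (8.5, 4.5) (footprint 8×19) is included at this height (perimeter 54.00 mm); Combining (union): the regions partially overlap (shared area 95.00 mm²), so the edge portions inside another operand are dropped and the merged outline is re-measured after clipping — boundary = 94.07 mm. So its perimeter = 94.07 mm. Layer 46 is larger (94.07 vs 32.95 mm).

layer 46 (z = 11.04 mm)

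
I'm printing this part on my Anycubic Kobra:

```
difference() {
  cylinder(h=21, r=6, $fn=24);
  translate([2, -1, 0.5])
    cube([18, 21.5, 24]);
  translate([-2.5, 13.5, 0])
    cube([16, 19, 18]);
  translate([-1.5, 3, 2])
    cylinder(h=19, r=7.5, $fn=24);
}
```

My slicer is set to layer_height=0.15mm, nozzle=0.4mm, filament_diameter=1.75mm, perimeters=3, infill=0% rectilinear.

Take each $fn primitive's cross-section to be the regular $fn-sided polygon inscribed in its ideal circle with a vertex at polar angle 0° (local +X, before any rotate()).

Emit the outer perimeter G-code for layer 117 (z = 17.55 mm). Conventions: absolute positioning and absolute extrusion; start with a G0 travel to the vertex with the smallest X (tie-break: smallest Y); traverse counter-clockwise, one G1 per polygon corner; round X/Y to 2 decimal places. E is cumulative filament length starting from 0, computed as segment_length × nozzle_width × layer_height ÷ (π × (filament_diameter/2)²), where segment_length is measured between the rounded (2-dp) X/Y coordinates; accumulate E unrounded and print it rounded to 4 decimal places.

At z = 17.55 mm: the cylinder: section is a regular 24-gon, circumradius r=6; the cube at (2, -1) is present — its section is the full 18×21.5 rectangle; the cube at (-2.5, 13.5) (footprint 16×19) is included at this height; the cylinder at (-1.5, 3): section is a regular 24-gon, circumradius r=7.5; Taking the first minus the rest: starting from the r=6 cylinder, the 18×21.5 cube at (2, -1) partially overlaps it — only the 20.18 mm² overlap (of its 387.00 mm²) is removed, clipping the outline; the 16×19 cube at (-2.5, 13.5) misses the remaining region (no effect); the r=7.5 cylinder at (-1.5, 3) partially overlaps it — only the 75.17 mm² overlap (of its 174.70 mm²) is removed, clipping the outline — 1 connected region. The outline is a single polygon with 17 vertices. Extrusion per mm of travel: 0.4 × 0.15 / (π × 0.875²) = 0.024945. Accumulating E over each segment gives final E = 0.6362.

G0 X-4.61 Y-3.76 Z17.55
G1 X-4.24 Y-4.24 E0.0151
G1 X-3.00 Y-5.20 E0.0542
G1 X-1.55 Y-5.80 E0.0934
G1 X0.00 Y-6.00 E0.1324
G1 X1.55 Y-5.80 E0.1714
G1 X3.00 Y-5.20 E0.2105
G1 X4.24 Y-4.24 E0.2496
G1 X5.20 Y-3.00 E0.2887
G1 X5.80 Y-1.55 E0.3279
G1 X5.87 Y-1.00 E0.3417
G1 X4.80 Y-1.00 E0.3684
G1 X3.80 Y-2.30 E0.4093
G1 X2.25 Y-3.50 E0.4582
G1 X0.44 Y-4.24 E0.5070
G1 X-1.50 Y-4.50 E0.5558
G1 X-3.44 Y-4.24 E0.6046
G1 X-4.61 Y-3.76 E0.6362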